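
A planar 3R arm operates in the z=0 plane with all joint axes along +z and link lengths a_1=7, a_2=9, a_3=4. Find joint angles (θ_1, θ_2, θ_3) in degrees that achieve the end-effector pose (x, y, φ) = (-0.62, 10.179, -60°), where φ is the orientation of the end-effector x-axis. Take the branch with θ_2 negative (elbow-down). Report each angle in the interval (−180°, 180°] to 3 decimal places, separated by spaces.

wrist centre = target − a_3·(cos φ, sin φ) = (-2.6200, 13.6431)
cos θ_2 = (192.9986−7²−9²)/(2·7·9) = 0.5000; θ_2 = -60.0007° (elbow-down)
β = atan2(13.6431,-2.6200) = 100.8706°; ψ = atan2(-7.7943,11.4999) = -34.1282°
θ_1 = β − ψ = 134.9989°
θ_3 = φ − θ_1 − θ_2 = -134.9982° (wrapped to (-180°,180°])

134.999 -60.001 -134.998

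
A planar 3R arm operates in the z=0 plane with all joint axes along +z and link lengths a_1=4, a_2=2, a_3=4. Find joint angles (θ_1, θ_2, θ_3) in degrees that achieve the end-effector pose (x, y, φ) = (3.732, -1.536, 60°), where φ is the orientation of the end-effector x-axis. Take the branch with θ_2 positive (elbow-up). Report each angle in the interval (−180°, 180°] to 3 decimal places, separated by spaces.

wrist centre = target − a_3·(cos φ, sin φ) = (1.7320, -5.0001)
cos θ_2 = (28.0008−4²−2²)/(2·4·2) = 0.5001; θ_2 = 59.9965° (elbow-up)
β = atan2(-5.0001,1.7320) = -70.8943°; ψ = atan2(1.7320,5.0001) = 19.1056°
θ_1 = β − ψ = -89.9999°
θ_3 = φ − θ_1 − θ_2 = 90.0034° (wrapped to (-180°,180°])

-90.000 59.997 90.003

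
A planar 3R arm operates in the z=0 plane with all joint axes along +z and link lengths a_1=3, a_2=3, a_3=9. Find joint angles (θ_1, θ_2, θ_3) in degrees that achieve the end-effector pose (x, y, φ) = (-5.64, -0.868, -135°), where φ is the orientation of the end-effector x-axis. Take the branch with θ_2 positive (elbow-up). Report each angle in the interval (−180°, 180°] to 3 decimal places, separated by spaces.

60.000 44.992 120.008

wrist centre = target − a_3·(cos φ, sin φ) = (0.7240, 5.4960)
cos θ_2 = (30.7297−3²−3²)/(2·3·3) = 0.7072; θ_2 = 44.9920° (elbow-up)
β = atan2(5.4960,0.7240) = 82.4959°; ψ = atan2(2.1210,5.1216) = 22.4960°
θ_1 = β − ψ = 59.9999°
θ_3 = φ − θ_1 − θ_2 = 120.0082° (wrapped to (-180°,180°])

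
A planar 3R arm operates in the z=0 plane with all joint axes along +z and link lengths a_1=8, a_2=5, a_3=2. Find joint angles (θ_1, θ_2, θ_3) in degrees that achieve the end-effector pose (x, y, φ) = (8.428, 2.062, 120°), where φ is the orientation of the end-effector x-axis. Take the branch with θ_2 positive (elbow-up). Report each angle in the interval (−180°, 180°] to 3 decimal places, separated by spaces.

-30.002 90.003 59.999

wrist centre = target − a_3·(cos φ, sin φ) = (9.4280, 0.3299)
cos θ_2 = (88.9961−8²−5²)/(2·8·5) = -0.0000; θ_2 = 90.0028° (elbow-up)
β = atan2(0.3299,9.4280) = 2.0043°; ψ = atan2(5.0000,7.9998) = 32.0062°
θ_1 = β − ψ = -30.0018°
θ_3 = φ − θ_1 − θ_2 = 59.9990° (wrapped to (-180°,180°])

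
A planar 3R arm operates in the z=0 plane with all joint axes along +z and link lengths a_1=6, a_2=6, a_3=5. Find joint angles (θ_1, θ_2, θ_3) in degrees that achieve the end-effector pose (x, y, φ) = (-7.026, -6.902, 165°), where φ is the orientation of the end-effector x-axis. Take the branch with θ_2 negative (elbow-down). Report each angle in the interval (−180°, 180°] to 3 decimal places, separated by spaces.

wrist centre = target − a_3·(cos φ, sin φ) = (-2.1964, -8.1961)
cos θ_2 = (72.0000−6²−6²)/(2·6·6) = 0.0000; θ_2 = -90.0000° (elbow-down)
β = atan2(-8.1961,-2.1964) = -105.0015°; ψ = atan2(-6.0000,6.0000) = -45.0000°
θ_1 = β − ψ = -60.0015°
θ_3 = φ − θ_1 − θ_2 = -44.9985° (wrapped to (-180°,180°])

-60.002 -90.000 -44.998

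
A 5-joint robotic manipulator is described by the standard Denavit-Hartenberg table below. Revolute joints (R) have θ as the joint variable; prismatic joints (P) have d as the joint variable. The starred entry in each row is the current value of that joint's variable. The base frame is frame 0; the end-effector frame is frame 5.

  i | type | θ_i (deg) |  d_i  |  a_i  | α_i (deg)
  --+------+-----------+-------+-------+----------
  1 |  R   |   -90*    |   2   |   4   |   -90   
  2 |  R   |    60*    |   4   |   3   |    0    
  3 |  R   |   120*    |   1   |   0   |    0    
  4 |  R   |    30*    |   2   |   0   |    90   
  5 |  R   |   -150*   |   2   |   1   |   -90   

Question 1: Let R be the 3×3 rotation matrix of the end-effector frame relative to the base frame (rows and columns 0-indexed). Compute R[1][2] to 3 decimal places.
End-effector z-axis (col 2 of R) = (-0.8660,0.4330,0.2500)
R[1][2] = 0.4330

0.433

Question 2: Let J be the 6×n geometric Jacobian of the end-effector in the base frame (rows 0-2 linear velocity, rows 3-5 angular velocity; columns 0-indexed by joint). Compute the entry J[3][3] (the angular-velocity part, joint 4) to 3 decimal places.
axis z_3 = (1.0000,0.0000,0.0000); lever o_n−o_3 = (1.5000,0.2500,-2.1651)
cross product → J_v[:, 3] = (-0.0000,2.1651,0.2500)
J_ω[:, 3] = z_3
entry J[3][3] = 1.0000

1.000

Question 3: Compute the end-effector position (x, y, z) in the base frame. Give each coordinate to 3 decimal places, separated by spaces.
after link 1: o_1 = (0.0000, -4.0000, 2.0000)
after link 2: o_2 = (4.0000, -5.5000, -0.5981)
after link 3: o_3 = (5.0000, -5.5000, -0.5981)
after link 4: o_4 = (7.0000, -5.5000, -0.5981)
after link 5: o_5 = (6.5000, -5.2500, -2.7631)

6.500 -5.250 -2.763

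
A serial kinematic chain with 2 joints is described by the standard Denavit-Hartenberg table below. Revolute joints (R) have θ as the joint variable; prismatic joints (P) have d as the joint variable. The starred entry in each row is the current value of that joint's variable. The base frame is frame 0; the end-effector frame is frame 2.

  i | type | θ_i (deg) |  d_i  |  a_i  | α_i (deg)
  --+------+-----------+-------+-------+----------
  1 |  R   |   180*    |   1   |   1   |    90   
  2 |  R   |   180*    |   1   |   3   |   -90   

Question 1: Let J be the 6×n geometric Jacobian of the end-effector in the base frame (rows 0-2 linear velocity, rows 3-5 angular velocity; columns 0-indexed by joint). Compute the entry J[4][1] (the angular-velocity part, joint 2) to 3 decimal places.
1.000

axis z_1 = (0.0000,1.0000,0.0000); lever o_n−o_1 = (3.0000,1.0000,0.0000)
cross product → J_v[:, 1] = (0.0000,0.0000,-3.0000)
J_ω[:, 1] = z_1
entry J[4][1] = 1.0000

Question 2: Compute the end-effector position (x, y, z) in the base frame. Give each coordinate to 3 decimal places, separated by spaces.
after link 1: o_1 = (-1.0000, 0.0000, 1.0000)
after link 2: o_2 = (2.0000, 1.0000, 1.0000)

2.000 1.000 1.000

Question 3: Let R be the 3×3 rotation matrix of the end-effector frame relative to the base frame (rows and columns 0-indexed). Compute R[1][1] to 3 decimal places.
-1.000

End-effector y-axis (col 1 of R) = (-0.0000,-1.0000,-0.0000)
R[1][1] = -1.0000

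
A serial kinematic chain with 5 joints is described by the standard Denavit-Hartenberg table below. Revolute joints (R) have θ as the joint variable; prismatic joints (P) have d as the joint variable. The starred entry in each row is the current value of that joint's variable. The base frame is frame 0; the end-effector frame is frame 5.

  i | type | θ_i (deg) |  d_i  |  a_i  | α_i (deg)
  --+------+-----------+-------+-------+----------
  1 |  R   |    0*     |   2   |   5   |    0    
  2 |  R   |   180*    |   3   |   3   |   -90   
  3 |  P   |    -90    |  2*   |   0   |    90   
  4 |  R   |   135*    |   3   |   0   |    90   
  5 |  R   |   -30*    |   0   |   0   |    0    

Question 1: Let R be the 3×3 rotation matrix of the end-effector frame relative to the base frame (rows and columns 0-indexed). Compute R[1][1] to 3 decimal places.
End-effector y-axis (col 1 of R) = (0.8660,-0.3536,-0.3536)
R[1][1] = -0.3536

-0.354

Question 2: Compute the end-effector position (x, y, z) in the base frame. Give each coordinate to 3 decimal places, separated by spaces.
after link 1: o_1 = (5.0000, 0.0000, 2.0000)
after link 2: o_2 = (2.0000, 0.0000, 5.0000)
after link 3: o_3 = (2.0000, -2.0000, 5.0000)
after link 4: o_4 = (5.0000, -2.0000, 5.0000)
after link 5: o_5 = (5.0000, -2.0000, 5.0000)

5.000 -2.000 5.000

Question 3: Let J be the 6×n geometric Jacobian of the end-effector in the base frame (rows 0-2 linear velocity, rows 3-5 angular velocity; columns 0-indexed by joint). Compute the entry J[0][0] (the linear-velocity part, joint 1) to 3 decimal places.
axis z_0 = ẑ; lever o_n−o_0 = (5.0000,-2.0000,5.0000)
cross product → J_v[:, 0] = (2.0000,5.0000,-0.0000)
J_ω[:, 0] = z_0
entry J[0][0] = 2.0000

2.000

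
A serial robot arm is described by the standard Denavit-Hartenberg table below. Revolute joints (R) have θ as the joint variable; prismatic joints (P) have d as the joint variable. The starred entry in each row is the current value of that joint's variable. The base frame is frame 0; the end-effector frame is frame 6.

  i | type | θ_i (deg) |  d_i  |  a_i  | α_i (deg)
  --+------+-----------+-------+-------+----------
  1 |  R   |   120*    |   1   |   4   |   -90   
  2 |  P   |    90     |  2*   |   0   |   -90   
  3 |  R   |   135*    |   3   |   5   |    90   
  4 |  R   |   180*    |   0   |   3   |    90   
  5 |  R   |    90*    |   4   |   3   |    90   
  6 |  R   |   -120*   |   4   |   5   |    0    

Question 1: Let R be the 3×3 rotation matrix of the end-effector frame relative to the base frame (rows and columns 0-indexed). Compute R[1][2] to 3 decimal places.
End-effector z-axis (col 2 of R) = (-0.6124,-0.3536,-0.7071)
R[1][2] = -0.3536

-0.354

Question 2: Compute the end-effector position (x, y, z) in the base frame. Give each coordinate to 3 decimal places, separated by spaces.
after link 1: o_1 = (-2.0000, 3.4641, 1.0000)
after link 2: o_2 = (-3.7321, 2.4641, 1.0000)
after link 3: o_3 = (0.8298, 1.6338, 4.5355)
after link 4: o_4 = (-1.0073, 0.5731, 2.4142)
after link 5: o_5 = (2.8298, -1.8303, 0.2929)
after link 6: o_6 = (-3.3157, -0.3784, -0.7678)

-3.316 -0.378 -0.768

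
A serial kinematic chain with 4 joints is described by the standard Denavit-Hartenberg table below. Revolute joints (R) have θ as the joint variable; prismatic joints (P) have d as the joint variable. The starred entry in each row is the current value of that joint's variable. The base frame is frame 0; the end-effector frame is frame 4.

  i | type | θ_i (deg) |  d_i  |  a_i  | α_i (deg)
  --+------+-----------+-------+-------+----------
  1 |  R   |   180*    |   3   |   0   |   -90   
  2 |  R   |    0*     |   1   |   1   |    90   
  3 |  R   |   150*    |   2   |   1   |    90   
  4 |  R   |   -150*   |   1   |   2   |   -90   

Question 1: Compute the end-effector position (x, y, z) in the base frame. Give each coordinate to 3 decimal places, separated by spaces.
after link 1: o_1 = (0.0000, 0.0000, 3.0000)
after link 2: o_2 = (-1.0000, -1.0000, 3.0000)
after link 3: o_3 = (-0.1340, -1.5000, 5.0000)
after link 4: o_4 = (-2.1340, -1.5000, 4.0000)

-2.134 -1.500 4.000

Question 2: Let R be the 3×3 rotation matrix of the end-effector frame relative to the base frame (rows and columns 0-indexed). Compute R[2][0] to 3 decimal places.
-0.500

End-effector x-axis (col 0 of R) = (-0.7500,0.4330,-0.5000)
R[2][0] = -0.5000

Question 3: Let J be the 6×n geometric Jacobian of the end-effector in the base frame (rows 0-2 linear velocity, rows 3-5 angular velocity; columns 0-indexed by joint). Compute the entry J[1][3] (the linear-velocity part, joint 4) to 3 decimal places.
axis z_3 = (-0.5000,-0.8660,0.0000); lever o_n−o_3 = (-2.0000,0.0000,-1.0000)
cross product → J_v[:, 3] = (0.8660,-0.5000,-1.7321)
J_ω[:, 3] = z_3
entry J[1][3] = -0.5000

-0.500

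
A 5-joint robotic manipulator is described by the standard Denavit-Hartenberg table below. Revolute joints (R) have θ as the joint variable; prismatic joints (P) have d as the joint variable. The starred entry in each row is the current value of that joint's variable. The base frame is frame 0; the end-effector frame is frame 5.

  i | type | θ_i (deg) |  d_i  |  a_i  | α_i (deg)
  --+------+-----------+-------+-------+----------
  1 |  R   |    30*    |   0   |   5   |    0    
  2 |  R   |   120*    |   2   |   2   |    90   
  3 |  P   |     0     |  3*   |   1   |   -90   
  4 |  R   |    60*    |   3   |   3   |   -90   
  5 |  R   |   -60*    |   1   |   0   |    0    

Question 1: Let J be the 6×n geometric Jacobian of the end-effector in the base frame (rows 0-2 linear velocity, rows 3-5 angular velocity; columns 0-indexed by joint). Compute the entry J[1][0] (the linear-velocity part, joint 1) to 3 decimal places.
1.134

axis z_0 = ẑ; lever o_n−o_0 = (1.1340,4.2321,5.0000)
cross product → J_v[:, 0] = (-4.2321,1.1340,0.0000)
J_ω[:, 0] = z_0
entry J[1][0] = 1.1340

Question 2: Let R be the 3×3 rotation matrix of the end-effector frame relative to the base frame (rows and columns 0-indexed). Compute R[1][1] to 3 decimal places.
-0.433

End-effector y-axis (col 1 of R) = (-0.7500,-0.4330,-0.5000)
R[1][1] = -0.4330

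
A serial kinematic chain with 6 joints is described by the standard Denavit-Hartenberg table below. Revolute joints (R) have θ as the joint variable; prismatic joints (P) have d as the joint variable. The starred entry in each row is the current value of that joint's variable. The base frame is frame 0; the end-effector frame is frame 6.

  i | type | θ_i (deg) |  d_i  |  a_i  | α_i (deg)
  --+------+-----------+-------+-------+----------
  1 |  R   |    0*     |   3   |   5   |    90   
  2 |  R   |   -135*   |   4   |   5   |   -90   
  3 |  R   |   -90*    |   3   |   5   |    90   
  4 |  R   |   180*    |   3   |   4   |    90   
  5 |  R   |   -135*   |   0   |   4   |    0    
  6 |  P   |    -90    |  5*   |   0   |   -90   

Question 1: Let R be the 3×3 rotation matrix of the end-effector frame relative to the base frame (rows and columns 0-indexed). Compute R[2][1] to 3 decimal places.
End-effector y-axis (col 1 of R) = (-0.7071,0.0000,0.7071)
R[2][1] = 0.7071

0.707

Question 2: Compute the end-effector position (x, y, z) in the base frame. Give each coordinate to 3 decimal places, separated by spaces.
after link 1: o_1 = (5.0000, 0.0000, 3.0000)
after link 2: o_2 = (1.4645, -4.0000, -0.5355)
after link 3: o_3 = (3.5858, -9.0000, -2.6569)
after link 4: o_4 = (5.7071, -5.0000, -0.5355)
after link 5: o_5 = (3.7071, -7.8284, -2.5355)
after link 6: o_6 = (7.2426, -7.8284, -6.0711)

7.243 -7.828 -6.071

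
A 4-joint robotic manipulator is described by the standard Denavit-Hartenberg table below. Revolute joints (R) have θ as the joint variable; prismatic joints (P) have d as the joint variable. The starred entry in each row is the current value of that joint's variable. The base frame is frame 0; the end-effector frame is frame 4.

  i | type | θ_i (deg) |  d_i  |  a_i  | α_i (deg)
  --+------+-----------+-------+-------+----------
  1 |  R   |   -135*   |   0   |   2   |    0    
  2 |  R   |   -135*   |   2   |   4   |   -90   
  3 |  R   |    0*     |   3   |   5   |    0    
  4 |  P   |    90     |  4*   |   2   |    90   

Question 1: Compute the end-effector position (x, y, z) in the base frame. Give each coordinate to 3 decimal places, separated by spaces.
after link 1: o_1 = (-1.4142, -1.4142, 0.0000)
after link 2: o_2 = (-1.4142, 2.5858, 2.0000)
after link 3: o_3 = (-4.4142, 7.5858, 2.0000)
after link 4: o_4 = (-8.4142, 7.5858, 0.0000)

-8.414 7.586 0.000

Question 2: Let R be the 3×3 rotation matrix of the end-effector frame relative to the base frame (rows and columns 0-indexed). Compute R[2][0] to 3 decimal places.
End-effector x-axis (col 0 of R) = (-0.0000,0.0000,-1.0000)
R[2][0] = -1.0000

-1.000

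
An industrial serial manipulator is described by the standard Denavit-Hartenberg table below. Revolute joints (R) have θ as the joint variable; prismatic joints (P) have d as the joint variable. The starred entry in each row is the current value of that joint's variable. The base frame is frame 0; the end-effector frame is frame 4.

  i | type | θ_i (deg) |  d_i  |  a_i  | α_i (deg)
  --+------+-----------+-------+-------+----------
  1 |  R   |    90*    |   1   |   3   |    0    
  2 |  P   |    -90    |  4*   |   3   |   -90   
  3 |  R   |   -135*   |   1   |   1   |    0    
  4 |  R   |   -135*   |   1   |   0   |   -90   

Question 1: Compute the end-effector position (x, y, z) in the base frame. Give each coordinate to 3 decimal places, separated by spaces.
2.293 5.000 5.707

after link 1: o_1 = (0.0000, 3.0000, 1.0000)
after link 2: o_2 = (3.0000, 3.0000, 5.0000)
after link 3: o_3 = (2.2929, 4.0000, 5.7071)
after link 4: o_4 = (2.2929, 5.0000, 5.7071)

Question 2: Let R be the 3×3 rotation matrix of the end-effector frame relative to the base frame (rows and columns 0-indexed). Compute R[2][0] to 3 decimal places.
-1.000

End-effector x-axis (col 0 of R) = (-0.0000,0.0000,-1.0000)
R[2][0] = -1.0000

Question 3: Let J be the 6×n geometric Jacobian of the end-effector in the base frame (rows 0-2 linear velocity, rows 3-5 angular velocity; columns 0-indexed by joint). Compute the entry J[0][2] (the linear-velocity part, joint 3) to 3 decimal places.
0.707

axis z_2 = (0.0000,1.0000,0.0000); lever o_n−o_2 = (-0.7071,2.0000,0.7071)
cross product → J_v[:, 2] = (0.7071,-0.0000,0.7071)
J_ω[:, 2] = z_2
entry J[0][2] = 0.7071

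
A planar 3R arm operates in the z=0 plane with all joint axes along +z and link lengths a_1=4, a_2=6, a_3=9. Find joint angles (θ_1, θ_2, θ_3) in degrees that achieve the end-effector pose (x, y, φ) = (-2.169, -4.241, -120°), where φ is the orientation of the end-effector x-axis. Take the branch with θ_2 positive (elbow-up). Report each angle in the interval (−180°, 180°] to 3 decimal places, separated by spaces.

wrist centre = target − a_3·(cos φ, sin φ) = (2.3310, 3.5532)
cos θ_2 = (18.0590−4²−6²)/(2·4·6) = -0.7071; θ_2 = 134.9998° (elbow-up)
β = atan2(3.5532,2.3310) = 56.7342°; ψ = atan2(4.2427,-0.2426) = 93.2730°
θ_1 = β − ψ = -36.5388°
θ_3 = φ − θ_1 − θ_2 = 141.5390° (wrapped to (-180°,180°])

-36.539 135.000 141.539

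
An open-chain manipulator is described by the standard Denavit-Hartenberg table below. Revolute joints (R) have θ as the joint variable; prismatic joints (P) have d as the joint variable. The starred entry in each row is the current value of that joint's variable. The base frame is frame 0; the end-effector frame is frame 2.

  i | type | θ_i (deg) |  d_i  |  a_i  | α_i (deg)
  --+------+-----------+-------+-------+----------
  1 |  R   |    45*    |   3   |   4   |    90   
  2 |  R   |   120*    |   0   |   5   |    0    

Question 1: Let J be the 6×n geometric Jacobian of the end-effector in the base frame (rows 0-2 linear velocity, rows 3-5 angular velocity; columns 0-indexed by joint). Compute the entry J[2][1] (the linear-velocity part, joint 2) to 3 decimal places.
axis z_1 = (0.7071,-0.7071,0.0000); lever o_n−o_1 = (-1.7678,-1.7678,4.3301)
cross product → J_v[:, 1] = (-3.0619,-3.0619,-2.5000)
J_ω[:, 1] = z_1
entry J[2][1] = -2.5000

-2.500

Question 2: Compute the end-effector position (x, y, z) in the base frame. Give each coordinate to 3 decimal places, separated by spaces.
1.061 1.061 7.330

after link 1: o_1 = (2.8284, 2.8284, 3.0000)
after link 2: o_2 = (1.0607, 1.0607, 7.3301)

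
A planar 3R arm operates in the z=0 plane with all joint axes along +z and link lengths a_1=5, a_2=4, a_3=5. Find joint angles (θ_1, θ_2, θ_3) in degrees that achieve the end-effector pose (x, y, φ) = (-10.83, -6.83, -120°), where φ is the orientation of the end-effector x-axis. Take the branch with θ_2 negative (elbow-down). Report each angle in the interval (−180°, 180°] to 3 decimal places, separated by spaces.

-149.997 -30.008 60.005

wrist centre = target − a_3·(cos φ, sin φ) = (-8.3300, -2.4999)
cos θ_2 = (75.6383−5²−4²)/(2·5·4) = 0.8660; θ_2 = -30.0079° (elbow-down)
β = atan2(-2.4999,-8.3300) = -163.2952°; ψ = atan2(-2.0005,8.4638) = -13.2982°
θ_1 = β − ψ = -149.9971°
θ_3 = φ − θ_1 − θ_2 = 60.0050° (wrapped to (-180°,180°])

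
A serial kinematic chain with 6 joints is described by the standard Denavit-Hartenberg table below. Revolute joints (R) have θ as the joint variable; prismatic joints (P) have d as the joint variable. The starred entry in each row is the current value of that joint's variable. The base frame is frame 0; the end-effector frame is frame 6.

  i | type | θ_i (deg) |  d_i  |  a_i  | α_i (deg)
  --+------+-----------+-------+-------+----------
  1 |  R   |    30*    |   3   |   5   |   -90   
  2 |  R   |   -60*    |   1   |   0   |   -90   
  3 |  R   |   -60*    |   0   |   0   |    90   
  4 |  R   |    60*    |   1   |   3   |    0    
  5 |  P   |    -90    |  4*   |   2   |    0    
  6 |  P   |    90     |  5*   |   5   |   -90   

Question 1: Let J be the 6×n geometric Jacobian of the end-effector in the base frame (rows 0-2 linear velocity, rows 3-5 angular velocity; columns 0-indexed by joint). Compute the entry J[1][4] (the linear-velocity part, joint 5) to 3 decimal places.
prismatic axis z_4 = (-0.6250,0.2165,-0.7500)
J_v[:, 4] = z_4; J_ω[:, 4] = (0,0,0)
entry J[1][4] = 0.2165

0.217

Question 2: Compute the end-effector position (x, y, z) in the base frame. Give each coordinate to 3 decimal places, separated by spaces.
after link 1: o_1 = (4.3301, 2.5000, 3.0000)
after link 2: o_2 = (3.8301, 3.3660, 3.0000)
after link 3: o_3 = (3.8301, 3.3660, 3.0000)
after link 4: o_4 = (4.8289, 6.0200, 1.6005)
after link 5: o_5 = (1.2039, 7.9686, -0.1495)
after link 6: o_6 = (0.7853, 13.1136, -4.9821)

0.785 13.114 -4.982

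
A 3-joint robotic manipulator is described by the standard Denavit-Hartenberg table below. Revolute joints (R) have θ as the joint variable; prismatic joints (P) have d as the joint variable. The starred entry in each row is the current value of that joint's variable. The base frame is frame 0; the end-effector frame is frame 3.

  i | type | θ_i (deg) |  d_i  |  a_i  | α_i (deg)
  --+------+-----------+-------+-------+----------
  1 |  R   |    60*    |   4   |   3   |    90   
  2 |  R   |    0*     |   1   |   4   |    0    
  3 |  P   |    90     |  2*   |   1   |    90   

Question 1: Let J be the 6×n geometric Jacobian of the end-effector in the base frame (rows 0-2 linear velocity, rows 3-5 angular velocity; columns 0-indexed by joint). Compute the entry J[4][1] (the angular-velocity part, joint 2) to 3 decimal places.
axis z_1 = (0.8660,-0.5000,0.0000); lever o_n−o_1 = (4.5981,1.9641,1.0000)
cross product → J_v[:, 1] = (-0.5000,-0.8660,4.0000)
J_ω[:, 1] = z_1
entry J[4][1] = -0.5000

-0.500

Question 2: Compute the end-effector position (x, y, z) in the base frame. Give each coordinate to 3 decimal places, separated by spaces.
after link 1: o_1 = (1.5000, 2.5981, 4.0000)
after link 2: o_2 = (4.3660, 5.5622, 4.0000)
after link 3: o_3 = (6.0981, 4.5622, 5.0000)

6.098 4.562 5.000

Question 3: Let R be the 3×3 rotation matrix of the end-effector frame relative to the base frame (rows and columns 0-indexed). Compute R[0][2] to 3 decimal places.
End-effector z-axis (col 2 of R) = (0.5000,0.8660,-0.0000)
R[0][2] = 0.5000

0.500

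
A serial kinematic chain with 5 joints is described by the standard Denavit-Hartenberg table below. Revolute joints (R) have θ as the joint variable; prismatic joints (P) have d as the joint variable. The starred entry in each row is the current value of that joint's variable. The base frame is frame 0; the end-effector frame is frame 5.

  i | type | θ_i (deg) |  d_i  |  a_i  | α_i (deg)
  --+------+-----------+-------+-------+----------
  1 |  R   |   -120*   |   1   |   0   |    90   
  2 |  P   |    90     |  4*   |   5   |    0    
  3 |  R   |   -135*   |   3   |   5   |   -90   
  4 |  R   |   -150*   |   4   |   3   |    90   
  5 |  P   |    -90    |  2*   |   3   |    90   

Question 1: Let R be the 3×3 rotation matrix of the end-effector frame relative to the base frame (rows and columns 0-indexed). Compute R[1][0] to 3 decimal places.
0.612

End-effector x-axis (col 0 of R) = (0.3536,0.6124,-0.7071)
R[1][0] = 0.6124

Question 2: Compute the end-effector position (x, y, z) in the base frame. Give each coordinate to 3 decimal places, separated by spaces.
after link 1: o_1 = (0.0000, 0.0000, 1.0000)
after link 2: o_2 = (-3.4641, 2.0000, 6.0000)
after link 3: o_3 = (-7.8299, 0.4381, 2.4645)
after link 4: o_4 = (-9.6246, 0.3296, 7.1300)
after link 5: o_5 = (-6.7104, 1.9131, 5.7158)

-6.710 1.913 5.716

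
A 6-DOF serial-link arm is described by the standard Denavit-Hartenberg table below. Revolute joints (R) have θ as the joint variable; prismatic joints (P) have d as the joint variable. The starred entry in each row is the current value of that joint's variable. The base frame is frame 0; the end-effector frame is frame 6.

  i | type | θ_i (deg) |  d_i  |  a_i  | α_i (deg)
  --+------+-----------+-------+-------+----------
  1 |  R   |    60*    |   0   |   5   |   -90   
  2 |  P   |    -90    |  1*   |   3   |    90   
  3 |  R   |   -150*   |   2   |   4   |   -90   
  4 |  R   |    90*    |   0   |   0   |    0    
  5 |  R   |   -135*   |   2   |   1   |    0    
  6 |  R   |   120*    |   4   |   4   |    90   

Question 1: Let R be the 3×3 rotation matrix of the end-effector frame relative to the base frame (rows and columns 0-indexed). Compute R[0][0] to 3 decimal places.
End-effector x-axis (col 0 of R) = (0.5950,0.7718,-0.2241)
R[0][0] = 0.5950

0.595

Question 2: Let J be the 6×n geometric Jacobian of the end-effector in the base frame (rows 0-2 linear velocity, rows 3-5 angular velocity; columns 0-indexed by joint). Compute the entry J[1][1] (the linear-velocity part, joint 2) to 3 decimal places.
0.500

prismatic axis z_1 = (-0.8660,0.5000,0.0000)
J_v[:, 1] = z_1; J_ω[:, 1] = (0,0,0)
entry J[1][1] = 0.5000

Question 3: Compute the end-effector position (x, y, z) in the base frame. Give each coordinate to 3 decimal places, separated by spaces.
after link 1: o_1 = (2.5000, 4.3301, 0.0000)
after link 2: o_2 = (1.6340, 4.8301, 3.0000)
after link 3: o_3 = (2.3660, 2.0981, -0.4641)
after link 4: o_4 = (2.3660, 2.0981, -0.4641)
after link 5: o_5 = (3.8187, 0.4429, -0.0765)
after link 6: o_6 = (9.1988, 1.7981, 1.0270)

9.199 1.798 1.027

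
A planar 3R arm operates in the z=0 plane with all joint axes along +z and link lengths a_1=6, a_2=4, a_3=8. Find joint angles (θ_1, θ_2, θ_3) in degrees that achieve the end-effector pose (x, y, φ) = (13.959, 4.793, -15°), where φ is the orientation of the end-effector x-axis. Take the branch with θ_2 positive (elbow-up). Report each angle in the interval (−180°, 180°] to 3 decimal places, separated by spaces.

29.999 45.000 -89.999

wrist centre = target − a_3·(cos φ, sin φ) = (6.2316, 6.8636)
cos θ_2 = (85.9411−6²−4²)/(2·6·4) = 0.7071; θ_2 = 45.0000° (elbow-up)
β = atan2(6.8636,6.2316) = 47.7629°; ψ = atan2(2.8284,8.8284) = 17.7643°
θ_1 = β − ψ = 29.9986°
θ_3 = φ − θ_1 − θ_2 = -89.9986° (wrapped to (-180°,180°])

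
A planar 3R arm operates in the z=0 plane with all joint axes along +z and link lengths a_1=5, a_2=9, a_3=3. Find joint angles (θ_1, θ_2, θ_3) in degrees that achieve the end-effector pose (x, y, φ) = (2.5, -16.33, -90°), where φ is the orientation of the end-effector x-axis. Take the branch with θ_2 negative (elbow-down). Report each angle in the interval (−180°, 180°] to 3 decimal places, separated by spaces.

-59.997 -30.004 0.001

wrist centre = target − a_3·(cos φ, sin φ) = (2.5000, -13.3300)
cos θ_2 = (183.9389−5²−9²)/(2·5·9) = 0.8660; θ_2 = -30.0043° (elbow-down)
β = atan2(-13.3300,2.5000) = -79.3777°; ψ = atan2(-4.5006,12.7939) = -19.3807°
θ_1 = β − ψ = -59.9971°
θ_3 = φ − θ_1 − θ_2 = 0.0014° (wrapped to (-180°,180°])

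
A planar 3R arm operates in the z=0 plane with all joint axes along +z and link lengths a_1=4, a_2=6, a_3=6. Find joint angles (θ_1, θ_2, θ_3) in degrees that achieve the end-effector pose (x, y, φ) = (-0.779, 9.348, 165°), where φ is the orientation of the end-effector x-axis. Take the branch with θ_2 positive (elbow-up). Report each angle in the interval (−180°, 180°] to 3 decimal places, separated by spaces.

29.988 45.020 89.991

wrist centre = target − a_3·(cos φ, sin φ) = (5.0166, 7.7951)
cos θ_2 = (85.9292−4²−6²)/(2·4·6) = 0.7069; θ_2 = 45.0202° (elbow-up)
β = atan2(7.7951,5.0166) = 57.2366°; ψ = atan2(4.2441,8.2411) = 27.2481°
θ_1 = β − ψ = 29.9884°
θ_3 = φ − θ_1 − θ_2 = 89.9914° (wrapped to (-180°,180°])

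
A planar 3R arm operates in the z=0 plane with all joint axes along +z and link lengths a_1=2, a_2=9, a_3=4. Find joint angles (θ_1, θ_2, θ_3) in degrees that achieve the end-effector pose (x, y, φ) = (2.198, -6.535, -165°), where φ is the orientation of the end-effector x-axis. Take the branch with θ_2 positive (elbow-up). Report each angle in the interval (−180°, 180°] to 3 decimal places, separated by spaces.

-150.018 120.016 -134.998

wrist centre = target − a_3·(cos φ, sin φ) = (6.0617, -5.4997)
cos θ_2 = (66.9912−2²−9²)/(2·2·9) = -0.5002; θ_2 = 120.0162° (elbow-up)
β = atan2(-5.4997,6.0617) = -42.2171°; ψ = atan2(7.7930,-2.5022) = 107.8010°
θ_1 = β − ψ = -150.0182°
θ_3 = φ − θ_1 − θ_2 = -134.9980° (wrapped to (-180°,180°])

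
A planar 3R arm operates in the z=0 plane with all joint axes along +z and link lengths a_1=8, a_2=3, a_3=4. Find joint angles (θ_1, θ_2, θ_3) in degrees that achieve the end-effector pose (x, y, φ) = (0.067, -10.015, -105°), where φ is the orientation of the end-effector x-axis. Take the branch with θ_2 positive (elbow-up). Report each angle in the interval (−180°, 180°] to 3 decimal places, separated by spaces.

wrist centre = target − a_3·(cos φ, sin φ) = (1.1023, -6.1513)
cos θ_2 = (39.0535−8²−3²)/(2·8·3) = -0.7072; θ_2 = 135.0091° (elbow-up)
β = atan2(-6.1513,1.1023) = -79.8408°; ψ = atan2(2.1210,5.8783) = 19.8401°
θ_1 = β − ψ = -99.6809°
θ_3 = φ − θ_1 − θ_2 = -140.3283° (wrapped to (-180°,180°])

-99.681 135.009 -140.328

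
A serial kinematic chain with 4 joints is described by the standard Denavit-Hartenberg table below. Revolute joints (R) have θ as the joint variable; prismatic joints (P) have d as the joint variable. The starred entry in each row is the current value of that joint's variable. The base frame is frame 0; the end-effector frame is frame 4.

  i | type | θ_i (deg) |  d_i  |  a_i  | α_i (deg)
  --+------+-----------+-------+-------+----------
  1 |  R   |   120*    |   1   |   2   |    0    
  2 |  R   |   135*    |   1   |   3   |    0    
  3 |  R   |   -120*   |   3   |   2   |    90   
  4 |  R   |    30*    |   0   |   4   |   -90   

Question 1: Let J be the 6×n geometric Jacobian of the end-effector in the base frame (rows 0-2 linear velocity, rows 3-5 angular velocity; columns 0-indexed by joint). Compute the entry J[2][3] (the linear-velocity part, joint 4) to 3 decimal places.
axis z_3 = (0.7071,0.7071,0.0000); lever o_n−o_3 = (-2.4495,2.4495,2.0000)
cross product → J_v[:, 3] = (1.4142,-1.4142,3.4641)
J_ω[:, 3] = z_3
entry J[2][3] = 3.4641

3.464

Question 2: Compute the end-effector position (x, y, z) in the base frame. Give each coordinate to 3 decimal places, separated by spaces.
-5.640 2.698 7.000

after link 1: o_1 = (-1.0000, 1.7321, 1.0000)
after link 2: o_2 = (-1.7765, -1.1657, 2.0000)
after link 3: o_3 = (-3.1907, 0.2485, 5.0000)
after link 4: o_4 = (-5.6402, 2.6980, 7.0000)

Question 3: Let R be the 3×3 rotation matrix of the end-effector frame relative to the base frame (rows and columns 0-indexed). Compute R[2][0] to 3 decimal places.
End-effector x-axis (col 0 of R) = (-0.6124,0.6124,0.5000)
R[2][0] = 0.5000

0.500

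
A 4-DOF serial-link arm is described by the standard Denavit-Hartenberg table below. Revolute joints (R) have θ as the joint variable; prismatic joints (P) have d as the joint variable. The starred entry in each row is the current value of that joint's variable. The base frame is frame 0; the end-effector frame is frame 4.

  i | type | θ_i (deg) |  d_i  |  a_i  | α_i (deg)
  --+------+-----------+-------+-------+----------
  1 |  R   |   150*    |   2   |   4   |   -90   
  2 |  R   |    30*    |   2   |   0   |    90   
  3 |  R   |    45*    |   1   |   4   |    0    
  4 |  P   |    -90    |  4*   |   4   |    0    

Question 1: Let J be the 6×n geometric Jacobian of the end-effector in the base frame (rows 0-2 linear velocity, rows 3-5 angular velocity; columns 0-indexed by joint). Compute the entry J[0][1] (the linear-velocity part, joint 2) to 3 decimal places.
axis z_1 = (-0.5000,-0.8660,0.0000); lever o_n−o_1 = (-7.4077,1.9674,1.5017)
cross product → J_v[:, 1] = (-1.3005,0.7508,-7.3990)
J_ω[:, 1] = z_1
entry J[0][1] = -1.3005

-1.301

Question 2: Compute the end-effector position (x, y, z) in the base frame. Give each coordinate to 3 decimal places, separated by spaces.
after link 1: o_1 = (-3.4641, 2.0000, 2.0000)
after link 2: o_2 = (-4.4641, 0.2679, 2.0000)
after link 3: o_3 = (-8.4326, -0.7068, 1.4518)
after link 4: o_4 = (-10.8718, 3.9674, 3.5017)

-10.872 3.967 3.502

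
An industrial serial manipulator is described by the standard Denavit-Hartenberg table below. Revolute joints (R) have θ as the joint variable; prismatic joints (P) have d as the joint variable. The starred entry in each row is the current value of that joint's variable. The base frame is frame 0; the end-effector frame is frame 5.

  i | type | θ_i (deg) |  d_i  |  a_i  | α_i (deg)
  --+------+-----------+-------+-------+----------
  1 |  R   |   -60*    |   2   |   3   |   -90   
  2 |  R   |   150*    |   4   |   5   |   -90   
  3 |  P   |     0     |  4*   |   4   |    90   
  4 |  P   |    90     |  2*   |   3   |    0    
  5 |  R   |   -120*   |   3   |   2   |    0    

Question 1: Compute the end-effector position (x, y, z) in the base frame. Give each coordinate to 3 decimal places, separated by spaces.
3.147 12.549 1.830

after link 1: o_1 = (1.5000, -2.5981, 2.0000)
after link 2: o_2 = (2.7990, 3.1519, -0.5000)
after link 3: o_3 = (0.0670, 7.8840, 0.9641)
after link 4: o_4 = (1.0490, 10.1830, 3.5622)
after link 5: o_5 = (3.1471, 12.5490, 1.8301)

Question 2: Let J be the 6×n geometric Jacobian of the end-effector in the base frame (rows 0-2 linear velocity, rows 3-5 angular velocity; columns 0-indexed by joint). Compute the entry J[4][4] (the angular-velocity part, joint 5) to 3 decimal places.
axis z_4 = (0.8660,0.5000,0.0000); lever o_n−o_4 = (2.0981,2.3660,-1.7321)
cross product → J_v[:, 4] = (-0.8660,1.5000,1.0000)
J_ω[:, 4] = z_4
entry J[4][4] = 0.5000

0.500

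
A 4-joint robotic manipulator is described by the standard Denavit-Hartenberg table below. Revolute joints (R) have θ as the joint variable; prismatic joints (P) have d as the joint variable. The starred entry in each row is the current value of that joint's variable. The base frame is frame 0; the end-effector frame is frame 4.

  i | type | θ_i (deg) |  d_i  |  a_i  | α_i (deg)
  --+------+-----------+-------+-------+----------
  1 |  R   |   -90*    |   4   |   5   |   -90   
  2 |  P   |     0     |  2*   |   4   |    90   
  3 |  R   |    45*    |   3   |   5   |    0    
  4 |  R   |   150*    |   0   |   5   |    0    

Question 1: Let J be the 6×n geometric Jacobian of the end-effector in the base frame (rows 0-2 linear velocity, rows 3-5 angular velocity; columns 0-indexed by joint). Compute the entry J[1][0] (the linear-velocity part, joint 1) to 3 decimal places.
axis z_0 = ẑ; lever o_n−o_0 = (4.2414,-7.7059,7.0000)
cross product → J_v[:, 0] = (7.7059,4.2414,-0.0000)
J_ω[:, 0] = z_0
entry J[1][0] = 4.2414

4.241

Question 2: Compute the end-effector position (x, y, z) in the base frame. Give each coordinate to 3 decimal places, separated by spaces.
4.241 -7.706 7.000

after link 1: o_1 = (0.0000, -5.0000, 4.0000)
after link 2: o_2 = (2.0000, -9.0000, 4.0000)
after link 3: o_3 = (5.5355, -12.5355, 7.0000)
after link 4: o_4 = (4.2414, -7.7059, 7.0000)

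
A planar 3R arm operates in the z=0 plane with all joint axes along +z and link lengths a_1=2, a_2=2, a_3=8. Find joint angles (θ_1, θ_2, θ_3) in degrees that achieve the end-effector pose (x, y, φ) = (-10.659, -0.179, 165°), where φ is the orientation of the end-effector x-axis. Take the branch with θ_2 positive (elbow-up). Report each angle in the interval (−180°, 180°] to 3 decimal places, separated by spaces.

-165.010 45.022 -75.012

wrist centre = target − a_3·(cos φ, sin φ) = (-2.9316, -2.2496)
cos θ_2 = (13.6547−2²−2²)/(2·2·2) = 0.7068; θ_2 = 45.0216° (elbow-up)
β = atan2(-2.2496,-2.9316) = -142.4992°; ψ = atan2(1.4147,3.4137) = 22.5108°
θ_1 = β − ψ = -165.0100°
θ_3 = φ − θ_1 − θ_2 = -75.0115° (wrapped to (-180°,180°])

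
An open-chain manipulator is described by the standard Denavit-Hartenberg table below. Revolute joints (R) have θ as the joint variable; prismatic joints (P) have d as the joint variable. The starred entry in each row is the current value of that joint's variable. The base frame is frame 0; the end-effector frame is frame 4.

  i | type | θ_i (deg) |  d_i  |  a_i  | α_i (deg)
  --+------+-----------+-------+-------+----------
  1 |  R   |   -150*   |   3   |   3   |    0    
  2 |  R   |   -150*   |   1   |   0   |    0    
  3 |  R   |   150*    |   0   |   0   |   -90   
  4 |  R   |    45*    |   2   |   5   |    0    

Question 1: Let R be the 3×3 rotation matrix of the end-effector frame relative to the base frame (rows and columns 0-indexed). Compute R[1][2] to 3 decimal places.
-0.866

End-effector z-axis (col 2 of R) = (0.5000,-0.8660,0.0000)
R[1][2] = -0.8660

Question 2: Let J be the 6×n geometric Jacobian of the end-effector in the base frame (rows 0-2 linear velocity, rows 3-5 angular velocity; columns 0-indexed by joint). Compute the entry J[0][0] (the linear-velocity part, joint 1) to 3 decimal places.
axis z_0 = ẑ; lever o_n−o_0 = (-4.6599,-4.9998,0.4645)
cross product → J_v[:, 0] = (4.9998,-4.6599,0.0000)
J_ω[:, 0] = z_0
entry J[0][0] = 4.9998

5.000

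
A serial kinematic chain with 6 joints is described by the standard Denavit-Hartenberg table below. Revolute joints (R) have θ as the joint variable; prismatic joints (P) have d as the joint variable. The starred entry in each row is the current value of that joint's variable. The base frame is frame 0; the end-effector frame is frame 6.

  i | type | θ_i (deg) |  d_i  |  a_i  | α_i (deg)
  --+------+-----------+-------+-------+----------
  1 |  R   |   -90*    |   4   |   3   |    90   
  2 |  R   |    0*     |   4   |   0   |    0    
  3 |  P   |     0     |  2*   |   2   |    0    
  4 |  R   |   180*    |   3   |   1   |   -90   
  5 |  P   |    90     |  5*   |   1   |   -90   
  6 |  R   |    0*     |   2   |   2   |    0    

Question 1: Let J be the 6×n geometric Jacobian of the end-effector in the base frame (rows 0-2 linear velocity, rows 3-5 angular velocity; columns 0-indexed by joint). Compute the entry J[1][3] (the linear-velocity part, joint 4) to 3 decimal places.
axis z_3 = (-1.0000,-0.0000,0.0000); lever o_n−o_3 = (0.0000,-1.0000,-5.0000)
cross product → J_v[:, 3] = (0.0000,-5.0000,1.0000)
J_ω[:, 3] = z_3
entry J[1][3] = -5.0000

-5.000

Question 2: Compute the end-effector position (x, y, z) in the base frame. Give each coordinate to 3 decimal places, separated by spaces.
-6.000 -6.000 -1.000

after link 1: o_1 = (0.0000, -3.0000, 4.0000)
after link 2: o_2 = (-4.0000, -3.0000, 4.0000)
after link 3: o_3 = (-6.0000, -5.0000, 4.0000)
after link 4: o_4 = (-9.0000, -4.0000, 4.0000)
after link 5: o_5 = (-8.0000, -4.0000, -1.0000)
after link 6: o_6 = (-6.0000, -6.0000, -1.0000)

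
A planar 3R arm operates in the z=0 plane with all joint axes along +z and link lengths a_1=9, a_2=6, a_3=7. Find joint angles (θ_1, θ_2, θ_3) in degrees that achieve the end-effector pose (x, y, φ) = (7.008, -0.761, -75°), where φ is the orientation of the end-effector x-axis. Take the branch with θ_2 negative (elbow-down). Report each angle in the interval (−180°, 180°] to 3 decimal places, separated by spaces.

90.001 -119.996 -45.005

wrist centre = target − a_3·(cos φ, sin φ) = (5.1963, 6.0005)
cos θ_2 = (63.0070−9²−6²)/(2·9·6) = -0.4999; θ_2 = -119.9957° (elbow-down)
β = atan2(6.0005,5.1963) = 49.1083°; ψ = atan2(-5.1964,6.0004) = -40.8928°
θ_1 = β − ψ = 90.0010°
θ_3 = φ − θ_1 − θ_2 = -45.0053° (wrapped to (-180°,180°])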